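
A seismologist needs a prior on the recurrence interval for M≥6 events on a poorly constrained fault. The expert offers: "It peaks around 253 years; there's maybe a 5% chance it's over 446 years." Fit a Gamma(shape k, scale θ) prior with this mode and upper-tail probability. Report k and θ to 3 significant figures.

k ≈ 9.68, θ ≈ 29.2

Gamma(k,θ) with k>1 has mode (k−1)θ, so θ = 253/(k−1).
Need P(X < 446) = 0.95 with θ tied to k this way. Start at k = 2, θ = 253: P(X<446) ≈ 0.526.
Too low — raise k to concentrate. Iterating converges to k ≈ 9.68.
Then θ = 253/(9.68−1) ≈ 29.2.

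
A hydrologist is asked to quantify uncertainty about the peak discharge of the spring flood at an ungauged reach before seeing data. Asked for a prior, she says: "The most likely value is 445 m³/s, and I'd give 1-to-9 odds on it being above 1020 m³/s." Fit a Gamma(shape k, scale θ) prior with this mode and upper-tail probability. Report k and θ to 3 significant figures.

Gamma(k,θ) with k>1 has mode (k−1)θ, so θ = 445/(k−1).
Need P(X < 1020) = 0.9 with θ tied to k this way. Start at k = 2, θ = 445: P(X<1020) ≈ 0.667.
Too low — raise k to concentrate. Iterating converges to k ≈ 3.8.
Then θ = 445/(3.8−1) ≈ 159.

k ≈ 3.8, θ ≈ 159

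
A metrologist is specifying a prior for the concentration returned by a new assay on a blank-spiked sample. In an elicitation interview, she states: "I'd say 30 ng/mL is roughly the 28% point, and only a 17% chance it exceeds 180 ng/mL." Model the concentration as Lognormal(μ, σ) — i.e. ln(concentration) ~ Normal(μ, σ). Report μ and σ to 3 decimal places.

If T ~ Lognormal(μ,σ) then ln T ~ Normal(μ,σ), so the p-quantile of ln T is μ + z_p·σ.
ln(30) = 3.401 and ln(180) = 5.193; z_{0.28} = -0.5828, z_{0.83} = 0.9542.
σ = (5.193 − 3.401)/(0.9542 − (-0.5828)) = 1.166.
μ = 3.401 − (-0.5828)·1.166 = 4.081.

μ ≈ 4.081, σ ≈ 1.166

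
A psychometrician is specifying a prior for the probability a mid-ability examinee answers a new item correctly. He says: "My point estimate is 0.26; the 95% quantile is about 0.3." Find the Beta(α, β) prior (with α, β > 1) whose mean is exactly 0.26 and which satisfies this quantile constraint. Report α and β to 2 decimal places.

With mean 0.26 fixed, write α = 0.26s, β = 0.74s where s = α+β.
Need P(θ < 0.3) = 0.95 under Beta(0.26s, 0.74s). Normal approximation: (q−m)/√(m(1−m)/s) ≈ z_{0.95} = 1.64, so s ≈ 0.26·0.74·(1.64)²/(0.3−0.26)² = 325.3.
At s = 325.3: P(θ<0.3) ≈ 0.947. Adjusting to match 0.95 gives s ≈ 337.77.
So α = 0.26·337.77 ≈ 87.82, β = 0.74·337.77 ≈ 249.95.

α ≈ 87.82, β ≈ 249.95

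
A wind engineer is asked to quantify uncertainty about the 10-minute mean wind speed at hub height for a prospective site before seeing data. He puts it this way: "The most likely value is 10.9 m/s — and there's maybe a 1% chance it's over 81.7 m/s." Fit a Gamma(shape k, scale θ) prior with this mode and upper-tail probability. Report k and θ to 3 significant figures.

Gamma(k,θ) with k>1 has mode (k−1)θ, so θ = 10.9/(k−1).
Need P(X < 81.7) = 0.99 with θ tied to k this way. Start at k = 2, θ = 10.9: P(X<81.7) ≈ 0.995.
Too high — lower k to spread out. Iterating converges to k ≈ 1.85.
Then θ = 10.9/(1.85−1) ≈ 12.9.

k ≈ 1.85, θ ≈ 12.9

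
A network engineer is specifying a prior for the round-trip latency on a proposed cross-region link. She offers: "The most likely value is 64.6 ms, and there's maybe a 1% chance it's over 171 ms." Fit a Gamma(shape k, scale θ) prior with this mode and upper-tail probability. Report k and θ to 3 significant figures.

k ≈ 5.89, θ ≈ 13.2

Gamma(k,θ) with k>1 has mode (k−1)θ, so θ = 64.6/(k−1).
Need P(X < 171) = 0.99 with θ tied to k this way. Start at k = 2, θ = 64.6: P(X<171) ≈ 0.742.
Too low — raise k to concentrate. Iterating converges to k ≈ 5.89.
Then θ = 64.6/(5.89−1) ≈ 13.2.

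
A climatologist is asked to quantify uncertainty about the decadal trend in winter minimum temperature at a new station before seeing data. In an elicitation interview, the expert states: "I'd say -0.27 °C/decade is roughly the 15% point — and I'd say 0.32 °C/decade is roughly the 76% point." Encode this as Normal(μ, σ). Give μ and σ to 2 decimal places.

μ = 0.08, σ = 0.34

The p-quantile of Normal(μ,σ) is μ + z_p·σ, with z_{0.15} = -1.036 and z_{0.76} = 0.7063.
Eliminate σ: μ = (z₂·x₁ − z₁·x₂)/(z₂ − z₁) = (0.7063·-0.27 − (-1.036)·0.32)/1.743 = 0.08.
Then σ = (x₂ − x₁)/(z₂ − z₁) = (0.32 − -0.27)/1.743 = 0.34.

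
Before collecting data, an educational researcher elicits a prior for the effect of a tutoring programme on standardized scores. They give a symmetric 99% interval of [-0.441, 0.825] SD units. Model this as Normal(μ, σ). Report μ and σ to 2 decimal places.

A symmetric 99% interval runs μ ± z·σ with z = 2.576.
Half-width = 0.633, so σ = 0.633/2.576 = 0.25.
μ is the interval midpoint, 0.19.

μ = 0.19, σ = 0.25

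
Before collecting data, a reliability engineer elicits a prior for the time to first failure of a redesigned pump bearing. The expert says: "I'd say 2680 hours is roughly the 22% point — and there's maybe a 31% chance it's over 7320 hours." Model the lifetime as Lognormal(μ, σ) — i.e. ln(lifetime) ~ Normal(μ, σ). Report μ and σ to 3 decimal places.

μ ≈ 8.505, σ ≈ 0.792

If T ~ Lognormal(μ,σ) then ln T ~ Normal(μ,σ), so the p-quantile of ln T is μ + z_p·σ.
ln(2680) = 7.894 and ln(7320) = 8.898; z_{0.22} = -0.7722, z_{0.69} = 0.4959.
σ = (8.898 − 7.894)/(0.4959 − (-0.7722)) = 0.792.
μ = 7.894 − (-0.7722)·0.792 = 8.505.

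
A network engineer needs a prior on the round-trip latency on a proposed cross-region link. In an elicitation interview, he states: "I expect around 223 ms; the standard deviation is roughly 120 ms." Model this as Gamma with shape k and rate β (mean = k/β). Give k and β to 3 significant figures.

k ≈ 3.45, β ≈ 0.0155

For Gamma(k, rate β): mean = k/β, variance = k/β², so CV = 1/√k.
CV = SD/mean = 120/223 = 0.5381, hence k = 1/CV² = 3.45.
Then β = k/mean = 3.45/223 = 0.0155.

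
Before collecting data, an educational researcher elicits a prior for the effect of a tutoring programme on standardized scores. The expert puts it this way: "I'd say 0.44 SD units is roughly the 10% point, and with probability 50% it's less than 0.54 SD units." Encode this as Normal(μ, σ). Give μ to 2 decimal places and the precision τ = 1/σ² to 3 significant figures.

μ = 0.54, τ = 164

The p-quantile of Normal(μ,σ) is μ + z_p·σ, with z_{0.1} = -1.282 and z_{0.5} = 0.
Eliminate σ: μ = (z₂·x₁ − z₁·x₂)/(z₂ − z₁) = (0·0.44 − (-1.282)·0.54)/1.282 = 0.54.
Then σ = (x₂ − x₁)/(z₂ − z₁) = (0.54 − 0.44)/1.282 = 0.08.
Precision τ = 1/σ² = 1/0.07803² = 164.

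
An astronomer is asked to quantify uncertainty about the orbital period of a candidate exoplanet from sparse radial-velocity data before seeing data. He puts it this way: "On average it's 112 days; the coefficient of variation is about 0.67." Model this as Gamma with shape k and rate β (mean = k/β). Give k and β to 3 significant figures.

For Gamma(k, rate β): mean = k/β, variance = k/β², so CV = 1/√k.
CV = 0.67, hence k = 1/CV² = 2.23.
Then β = k/mean = 2.23/112 = 0.0199.

k ≈ 2.23, β ≈ 0.0199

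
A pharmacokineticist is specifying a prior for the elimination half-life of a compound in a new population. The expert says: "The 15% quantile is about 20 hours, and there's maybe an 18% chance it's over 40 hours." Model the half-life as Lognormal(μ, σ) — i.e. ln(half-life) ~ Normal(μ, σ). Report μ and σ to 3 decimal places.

μ ≈ 3.364, σ ≈ 0.355

If T ~ Lognormal(μ,σ) then ln T ~ Normal(μ,σ), so the p-quantile of ln T is μ + z_p·σ.
ln(20) = 2.996 and ln(40) = 3.689; z_{0.15} = -1.036, z_{0.82} = 0.9154.
σ = (3.689 − 2.996)/(0.9154 − (-1.036)) = 0.355.
μ = 2.996 − (-1.036)·0.355 = 3.364.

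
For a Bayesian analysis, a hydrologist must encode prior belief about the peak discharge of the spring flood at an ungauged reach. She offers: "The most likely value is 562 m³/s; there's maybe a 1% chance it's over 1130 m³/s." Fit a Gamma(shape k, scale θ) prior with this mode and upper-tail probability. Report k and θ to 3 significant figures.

Gamma(k,θ) with k>1 has mode (k−1)θ, so θ = 562/(k−1).
Need P(X < 1130) = 0.99 with θ tied to k this way. Start at k = 2, θ = 562: P(X<1130) ≈ 0.597.
Too low — raise k to concentrate. Iterating converges to k ≈ 11.1.
Then θ = 562/(11.1−1) ≈ 55.9.

k ≈ 11.1, θ ≈ 55.9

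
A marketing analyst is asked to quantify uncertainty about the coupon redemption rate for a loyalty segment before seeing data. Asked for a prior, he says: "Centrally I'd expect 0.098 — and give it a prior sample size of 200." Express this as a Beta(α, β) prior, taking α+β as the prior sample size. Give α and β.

Under the effective-sample-size interpretation, Beta(α, β) has prior mean α/(α+β) and prior sample size α+β.
So α+β = 200 and α/(α+β) = 0.098, giving α = 0.098·200 = 19.6 and β = 200 − 19.6 = 180.4.

α = 19.6, β = 180.4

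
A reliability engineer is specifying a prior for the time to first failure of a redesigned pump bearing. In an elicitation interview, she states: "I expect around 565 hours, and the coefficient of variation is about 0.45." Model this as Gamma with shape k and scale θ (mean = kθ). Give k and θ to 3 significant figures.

For Gamma(k, scale θ): mean = kθ, variance = kθ², so CV = 1/√k.
CV = 0.45, hence k = 1/CV² = 4.94.
Then θ = mean/k = 565/4.94 = 114.

k ≈ 4.94, θ ≈ 114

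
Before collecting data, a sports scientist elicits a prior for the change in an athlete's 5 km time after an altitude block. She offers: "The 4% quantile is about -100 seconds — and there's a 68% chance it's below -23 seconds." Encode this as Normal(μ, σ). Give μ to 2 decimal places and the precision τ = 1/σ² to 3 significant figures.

For Normal(μ,σ), the p-quantile is μ + z_p·σ. Here z_{0.04} = -1.751, z_{0.68} = 0.4677.
So -100 = μ − 1.751σ and -23 = μ + 0.4677σ.
Subtracting: σ = (-23 − -100)/(0.4677 − (-1.751)) = 34.71.
Then μ = -100 − (-1.751)·34.71 = -39.23.
Precision τ = 1/σ² = 1/34.71² = 0.00083.

μ = -39.23, τ = 0.00083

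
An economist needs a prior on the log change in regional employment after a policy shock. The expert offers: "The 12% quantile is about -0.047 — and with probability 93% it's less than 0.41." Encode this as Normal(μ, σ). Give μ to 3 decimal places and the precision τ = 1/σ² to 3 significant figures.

The p-quantile of Normal(μ,σ) is μ + z_p·σ, with z_{0.12} = -1.175 and z_{0.93} = 1.476.
Eliminate σ: μ = (z₂·x₁ − z₁·x₂)/(z₂ − z₁) = (1.476·-0.047 − (-1.175)·0.41)/2.651 = 0.156.
Then σ = (x₂ − x₁)/(z₂ − z₁) = (0.41 − -0.047)/2.651 = 0.172.
Precision τ = 1/σ² = 1/0.1724² = 33.6.

μ = 0.156, τ = 33.6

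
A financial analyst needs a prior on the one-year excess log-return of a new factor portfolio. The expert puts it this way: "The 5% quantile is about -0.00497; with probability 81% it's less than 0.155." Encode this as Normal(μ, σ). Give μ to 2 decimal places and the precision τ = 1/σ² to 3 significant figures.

μ = 0.10, τ = 249

The p-quantile of Normal(μ,σ) is μ + z_p·σ, with z_{0.05} = -1.645 and z_{0.81} = 0.8779.
Eliminate σ: μ = (z₂·x₁ − z₁·x₂)/(z₂ − z₁) = (0.8779·-0.00497 − (-1.645)·0.155)/2.523 = 0.10.
Then σ = (x₂ − x₁)/(z₂ − z₁) = (0.155 − -0.00497)/2.523 = 0.06.
Precision τ = 1/σ² = 1/0.06341² = 249.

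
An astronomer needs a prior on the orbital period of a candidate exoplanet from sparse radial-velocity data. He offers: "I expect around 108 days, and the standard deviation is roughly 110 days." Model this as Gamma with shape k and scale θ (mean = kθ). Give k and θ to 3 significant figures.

For Gamma(k, scale θ): mean = kθ, variance = kθ², so CV = 1/√k.
CV = SD/mean = 110/108 = 1.019, hence k = 1/CV² = 0.964.
Then θ = mean/k = 108/0.964 = 112.

k ≈ 0.964, θ ≈ 112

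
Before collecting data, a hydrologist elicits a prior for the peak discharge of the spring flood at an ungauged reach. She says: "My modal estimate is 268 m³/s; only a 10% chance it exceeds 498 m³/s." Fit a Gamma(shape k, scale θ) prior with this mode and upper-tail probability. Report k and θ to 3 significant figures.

Gamma(k,θ) with k>1 has mode (k−1)θ, so θ = 268/(k−1).
Need P(X < 498) = 0.9 with θ tied to k this way. Start at k = 2, θ = 268: P(X<498) ≈ 0.554.
Too low — raise k to concentrate. Iterating converges to k ≈ 5.97.
Then θ = 268/(5.97−1) ≈ 53.9.

k ≈ 5.97, θ ≈ 53.9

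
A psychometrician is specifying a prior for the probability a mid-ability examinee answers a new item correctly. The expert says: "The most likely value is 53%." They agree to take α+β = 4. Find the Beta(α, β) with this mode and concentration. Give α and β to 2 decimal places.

α = 2.06, β = 1.94

For α,β > 1 the Beta mode is (α−1)/(α+β−2). With α+β = 4, the mode is (α−1)/2.
Set (α−1)/2 = 0.53 → α = 1 + 0.53·2 = 2.06.
β = 4 − α = 1.94.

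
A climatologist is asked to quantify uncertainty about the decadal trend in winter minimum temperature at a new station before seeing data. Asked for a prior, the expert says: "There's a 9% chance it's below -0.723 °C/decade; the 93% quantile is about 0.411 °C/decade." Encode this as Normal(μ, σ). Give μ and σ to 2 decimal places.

For Normal(μ,σ), the p-quantile is μ + z_p·σ. Here z_{0.09} = -1.341, z_{0.93} = 1.476.
So -0.723 = μ − 1.341σ and 0.411 = μ + 1.476σ.
Subtracting: σ = (0.411 − -0.723)/(1.476 − (-1.341)) = 0.40.
Then μ = -0.723 − (-1.341)·0.40 = -0.18.

μ = -0.18, σ = 0.40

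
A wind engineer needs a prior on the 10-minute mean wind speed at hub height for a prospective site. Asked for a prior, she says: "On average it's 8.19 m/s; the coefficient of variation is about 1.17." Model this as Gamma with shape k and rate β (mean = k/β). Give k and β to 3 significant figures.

For Gamma(k, rate β): mean = k/β, variance = k/β², so CV = 1/√k.
CV = 1.17, hence k = 1/CV² = 0.731.
Then β = k/mean = 0.731/8.19 = 0.0892.

k ≈ 0.731, β ≈ 0.0892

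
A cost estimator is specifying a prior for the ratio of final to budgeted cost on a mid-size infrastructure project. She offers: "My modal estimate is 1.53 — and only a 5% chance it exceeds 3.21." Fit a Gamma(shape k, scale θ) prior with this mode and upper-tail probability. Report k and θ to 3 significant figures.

k ≈ 6.03, θ ≈ 0.304

Gamma(k,θ) with k>1 has mode (k−1)θ, so θ = 1.53/(k−1).
Need P(X < 3.21) = 0.95 with θ tied to k this way. Start at k = 2, θ = 1.53: P(X<3.21) ≈ 0.620.
Too low — raise k to concentrate. Iterating converges to k ≈ 6.03.
Then θ = 1.53/(6.03−1) ≈ 0.304.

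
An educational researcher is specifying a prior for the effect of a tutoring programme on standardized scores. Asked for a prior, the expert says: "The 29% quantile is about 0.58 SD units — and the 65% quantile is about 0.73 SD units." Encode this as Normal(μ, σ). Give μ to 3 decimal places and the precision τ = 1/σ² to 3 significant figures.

μ = 0.668, τ = 39.2

For Normal(μ,σ), the p-quantile is μ + z_p·σ. Here z_{0.29} = -0.5534, z_{0.65} = 0.3853.
So 0.58 = μ − 0.5534σ and 0.73 = μ + 0.3853σ.
Subtracting: σ = (0.73 − 0.58)/(0.3853 − (-0.5534)) = 0.160.
Then μ = 0.58 − (-0.5534)·0.160 = 0.668.
Precision τ = 1/σ² = 1/0.1598² = 39.2.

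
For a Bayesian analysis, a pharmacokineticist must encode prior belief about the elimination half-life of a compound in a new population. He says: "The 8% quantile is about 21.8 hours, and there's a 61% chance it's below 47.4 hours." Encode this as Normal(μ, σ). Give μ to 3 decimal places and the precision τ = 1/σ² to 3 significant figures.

For Normal(μ,σ), the p-quantile is μ + z_p·σ. Here z_{0.08} = -1.405, z_{0.61} = 0.2793.
So 21.8 = μ − 1.405σ and 47.4 = μ + 0.2793σ.
Subtracting: σ = (47.4 − 21.8)/(0.2793 − (-1.405)) = 15.198.
Then μ = 21.8 − (-1.405)·15.198 = 43.155.
Precision τ = 1/σ² = 1/15.2² = 0.00433.

μ = 43.155, τ = 0.00433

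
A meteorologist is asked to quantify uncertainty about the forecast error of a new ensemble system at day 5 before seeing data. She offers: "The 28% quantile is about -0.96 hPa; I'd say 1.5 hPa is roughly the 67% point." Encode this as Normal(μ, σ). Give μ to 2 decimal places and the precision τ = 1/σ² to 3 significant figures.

μ = 0.44, τ = 0.173

For Normal(μ,σ), the p-quantile is μ + z_p·σ. Here z_{0.28} = -0.5828, z_{0.67} = 0.4399.
So -0.96 = μ − 0.5828σ and 1.5 = μ + 0.4399σ.
Subtracting: σ = (1.5 − -0.96)/(0.4399 − (-0.5828)) = 2.41.
Then μ = -0.96 − (-0.5828)·2.41 = 0.44.
Precision τ = 1/σ² = 1/2.405² = 0.173.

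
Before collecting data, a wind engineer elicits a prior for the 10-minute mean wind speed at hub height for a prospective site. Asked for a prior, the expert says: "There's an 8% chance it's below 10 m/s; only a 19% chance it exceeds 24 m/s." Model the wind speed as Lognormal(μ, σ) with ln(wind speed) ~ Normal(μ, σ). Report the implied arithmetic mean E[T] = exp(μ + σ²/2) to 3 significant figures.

If T ~ Lognormal(μ,σ) then ln T ~ Normal(μ,σ), so the p-quantile of ln T is μ + z_p·σ.
ln(10) = 2.303 and ln(24) = 3.178; z_{0.08} = -1.405, z_{0.81} = 0.8779.
σ = (3.178 − 2.303)/(0.8779 − (-1.405)) = 0.383.
μ = 2.303 − (-1.405)·0.383 = 2.841.
E[T] = exp(μ + σ²/2) = exp(2.841 + 0.0735) = 18.4 m/s.

E[T] ≈ 18.4 m/s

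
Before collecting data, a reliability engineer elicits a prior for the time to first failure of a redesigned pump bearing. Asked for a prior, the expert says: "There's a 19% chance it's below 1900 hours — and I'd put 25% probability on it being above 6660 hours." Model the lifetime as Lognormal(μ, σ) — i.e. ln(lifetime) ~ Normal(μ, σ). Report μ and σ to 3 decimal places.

If T ~ Lognormal(μ,σ) then ln T ~ Normal(μ,σ), so the p-quantile of ln T is μ + z_p·σ.
ln(1900) = 7.55 and ln(6660) = 8.804; z_{0.19} = -0.8779, z_{0.75} = 0.6745.
σ = (8.804 − 7.55)/(0.6745 − (-0.8779)) = 0.808.
μ = 7.55 − (-0.8779)·0.808 = 8.259.

μ ≈ 8.259, σ ≈ 0.808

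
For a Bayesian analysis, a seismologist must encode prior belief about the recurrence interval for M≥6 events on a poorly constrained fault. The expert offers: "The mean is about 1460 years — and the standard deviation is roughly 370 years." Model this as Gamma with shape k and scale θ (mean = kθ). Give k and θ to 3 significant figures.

k ≈ 15.6, θ ≈ 93.8

For Gamma(k, scale θ): mean = kθ, variance = kθ², so CV = 1/√k.
CV = SD/mean = 370/1460 = 0.2534, hence k = 1/CV² = 15.6.
Then θ = mean/k = 1460/15.6 = 93.8.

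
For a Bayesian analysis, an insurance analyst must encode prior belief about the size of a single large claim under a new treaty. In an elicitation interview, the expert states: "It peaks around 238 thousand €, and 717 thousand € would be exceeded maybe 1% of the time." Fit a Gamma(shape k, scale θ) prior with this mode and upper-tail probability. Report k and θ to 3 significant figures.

Gamma(k,θ) with k>1 has mode (k−1)θ, so θ = 238/(k−1).
Need P(X < 717) = 0.99 with θ tied to k this way. Start at k = 2, θ = 238: P(X<717) ≈ 0.803.
Too low — raise k to concentrate. Iterating converges to k ≈ 4.7.
Then θ = 238/(4.7−1) ≈ 64.4.

k ≈ 4.7, θ ≈ 64.4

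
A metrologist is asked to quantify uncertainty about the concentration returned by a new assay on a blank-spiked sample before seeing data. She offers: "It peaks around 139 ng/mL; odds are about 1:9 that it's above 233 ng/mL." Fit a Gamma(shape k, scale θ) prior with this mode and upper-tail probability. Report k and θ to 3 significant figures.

Gamma(k,θ) with k>1 has mode (k−1)θ, so θ = 139/(k−1).
Need P(X < 233) = 0.9 with θ tied to k this way. Start at k = 2, θ = 139: P(X<233) ≈ 0.499.
Too low — raise k to concentrate. Iterating converges to k ≈ 8.08.
Then θ = 139/(8.08−1) ≈ 19.6.

k ≈ 8.08, θ ≈ 19.6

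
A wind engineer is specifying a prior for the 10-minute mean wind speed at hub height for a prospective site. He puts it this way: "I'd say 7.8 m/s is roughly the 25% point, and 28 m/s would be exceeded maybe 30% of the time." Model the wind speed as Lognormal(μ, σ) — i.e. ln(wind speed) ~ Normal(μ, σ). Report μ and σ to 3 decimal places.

If T ~ Lognormal(μ,σ) then ln T ~ Normal(μ,σ), so the p-quantile of ln T is μ + z_p·σ.
ln(7.8) = 2.054 and ln(28) = 3.332; z_{0.25} = -0.6745, z_{0.7} = 0.5244.
σ = (3.332 − 2.054)/(0.5244 − (-0.6745)) = 1.066.
μ = 2.054 − (-0.6745)·1.066 = 2.773.

μ ≈ 2.773, σ ≈ 1.066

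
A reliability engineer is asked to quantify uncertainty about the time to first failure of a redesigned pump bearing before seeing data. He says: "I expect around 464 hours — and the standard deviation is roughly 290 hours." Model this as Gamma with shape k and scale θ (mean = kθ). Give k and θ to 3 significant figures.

k ≈ 2.56, θ ≈ 181

For Gamma(k, scale θ): mean = kθ, variance = kθ², so CV = 1/√k.
CV = SD/mean = 290/464 = 0.625, hence k = 1/CV² = 2.56.
Then θ = mean/k = 464/2.56 = 181.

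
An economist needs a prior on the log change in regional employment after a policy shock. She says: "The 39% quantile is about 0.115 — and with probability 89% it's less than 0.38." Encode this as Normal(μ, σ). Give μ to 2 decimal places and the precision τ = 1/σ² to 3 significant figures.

For Normal(μ,σ), the p-quantile is μ + z_p·σ. Here z_{0.39} = -0.2793, z_{0.89} = 1.227.
So 0.115 = μ − 0.2793σ and 0.38 = μ + 1.227σ.
Subtracting: σ = (0.38 − 0.115)/(1.227 − (-0.2793)) = 0.18.
Then μ = 0.115 − (-0.2793)·0.18 = 0.16.
Precision τ = 1/σ² = 1/0.176² = 32.3.

μ = 0.16, τ = 32.3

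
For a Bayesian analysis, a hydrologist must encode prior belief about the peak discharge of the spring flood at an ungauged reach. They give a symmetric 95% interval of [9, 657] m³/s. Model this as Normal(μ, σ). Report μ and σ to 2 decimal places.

μ = 333.00, σ = 165.31

A symmetric 95% interval runs μ ± z·σ with z = 1.96.
Half-width = 324, so σ = 324/1.96 = 165.31.
μ is the interval midpoint, 333.00.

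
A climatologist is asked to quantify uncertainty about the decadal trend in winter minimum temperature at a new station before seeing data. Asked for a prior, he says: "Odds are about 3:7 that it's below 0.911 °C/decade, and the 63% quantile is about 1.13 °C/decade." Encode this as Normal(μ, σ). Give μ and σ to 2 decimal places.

For Normal(μ,σ), the p-quantile is μ + z_p·σ. Here z_{0.3} = -0.5244, z_{0.63} = 0.3319.
So 0.911 = μ − 0.5244σ and 1.13 = μ + 0.3319σ.
Subtracting: σ = (1.13 − 0.911)/(0.3319 − (-0.5244)) = 0.26.
Then μ = 0.911 − (-0.5244)·0.26 = 1.05.

μ = 1.05, σ = 0.26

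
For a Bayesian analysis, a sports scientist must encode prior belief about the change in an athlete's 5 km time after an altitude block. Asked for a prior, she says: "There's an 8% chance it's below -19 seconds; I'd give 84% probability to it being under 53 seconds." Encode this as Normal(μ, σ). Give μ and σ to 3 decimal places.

μ = 23.160, σ = 30.006

The p-quantile of Normal(μ,σ) is μ + z_p·σ, with z_{0.08} = -1.405 and z_{0.84} = 0.9945.
Eliminate σ: μ = (z₂·x₁ − z₁·x₂)/(z₂ − z₁) = (0.9945·-19 − (-1.405)·53)/2.4 = 23.160.
Then σ = (x₂ − x₁)/(z₂ − z₁) = (53 − -19)/2.4 = 30.006.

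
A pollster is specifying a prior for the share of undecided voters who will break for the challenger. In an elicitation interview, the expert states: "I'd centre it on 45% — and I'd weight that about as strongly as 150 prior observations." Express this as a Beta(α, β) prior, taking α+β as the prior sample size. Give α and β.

Under the effective-sample-size interpretation, Beta(α, β) has prior mean α/(α+β) and prior sample size α+β.
So α+β = 150 and α/(α+β) = 0.45, giving α = 0.45·150 = 67.5 and β = 150 − 67.5 = 82.5.

α = 67.5, β = 82.5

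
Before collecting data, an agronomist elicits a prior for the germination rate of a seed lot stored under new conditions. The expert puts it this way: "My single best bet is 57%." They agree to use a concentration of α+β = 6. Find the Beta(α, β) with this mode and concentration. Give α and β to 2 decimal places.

α = 3.28, β = 2.72

For α,β > 1 the Beta mode is (α−1)/(α+β−2). With α+β = 6, the mode is (α−1)/4.
Set (α−1)/4 = 0.57 → α = 1 + 0.57·4 = 3.28.
β = 6 − α = 2.72.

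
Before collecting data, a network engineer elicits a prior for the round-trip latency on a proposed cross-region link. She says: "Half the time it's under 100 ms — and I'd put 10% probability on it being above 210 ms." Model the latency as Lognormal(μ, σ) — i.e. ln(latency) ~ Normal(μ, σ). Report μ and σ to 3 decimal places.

μ ≈ 4.605, σ ≈ 0.579

If T ~ Lognormal(μ,σ) then ln T ~ Normal(μ,σ), so the p-quantile of ln T is μ + z_p·σ.
ln(100) = 4.605 and ln(210) = 5.347; z_{0.5} = 0, z_{0.9} = 1.282.
σ = (5.347 − 4.605)/(1.282 − (0)) = 0.579.
μ = 4.605 − (0)·0.579 = 4.605.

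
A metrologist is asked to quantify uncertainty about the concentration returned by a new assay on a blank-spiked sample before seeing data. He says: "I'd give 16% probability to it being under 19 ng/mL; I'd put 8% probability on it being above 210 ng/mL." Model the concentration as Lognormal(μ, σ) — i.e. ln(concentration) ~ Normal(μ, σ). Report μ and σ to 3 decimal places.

μ ≈ 3.940, σ ≈ 1.001

If T ~ Lognormal(μ,σ) then ln T ~ Normal(μ,σ), so the p-quantile of ln T is μ + z_p·σ.
ln(19) = 2.944 and ln(210) = 5.347; z_{0.16} = -0.9945, z_{0.92} = 1.405.
σ = (5.347 − 2.944)/(1.405 − (-0.9945)) = 1.001.
μ = 2.944 − (-0.9945)·1.001 = 3.940.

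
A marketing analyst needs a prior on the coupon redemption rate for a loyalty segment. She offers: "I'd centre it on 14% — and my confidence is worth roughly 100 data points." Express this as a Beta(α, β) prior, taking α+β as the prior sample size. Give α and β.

Under the effective-sample-size interpretation, Beta(α, β) has prior mean α/(α+β) and prior sample size α+β.
So α+β = 100 and α/(α+β) = 0.14, giving α = 0.14·100 = 14 and β = 100 − 14 = 86.

α = 14, β = 86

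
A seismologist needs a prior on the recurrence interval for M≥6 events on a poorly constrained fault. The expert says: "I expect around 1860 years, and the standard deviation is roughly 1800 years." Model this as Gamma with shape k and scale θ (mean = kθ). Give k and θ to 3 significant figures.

k ≈ 1.07, θ ≈ 1740

For Gamma(k, scale θ): mean = kθ, variance = kθ², so CV = 1/√k.
CV = SD/mean = 1800/1860 = 0.9677, hence k = 1/CV² = 1.07.
Then θ = mean/k = 1860/1.07 = 1740.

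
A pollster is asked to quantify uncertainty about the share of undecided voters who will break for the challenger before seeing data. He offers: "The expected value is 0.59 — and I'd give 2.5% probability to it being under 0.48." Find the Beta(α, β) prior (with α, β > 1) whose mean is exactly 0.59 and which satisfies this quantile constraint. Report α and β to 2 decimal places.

α ≈ 46.29, β ≈ 32.17

With mean 0.59 fixed, write α = 0.59s, β = 0.41s where s = α+β.
Need P(θ < 0.48) = 0.025 under Beta(0.59s, 0.41s). Normal approximation: (q−m)/√(m(1−m)/s) ≈ z_{0.025} = -1.96, so s ≈ 0.59·0.41·(-1.96)²/(0.48−0.59)² = 76.8.
At s = 76.8: P(θ<0.48) ≈ 0.026. Adjusting to match 0.025 gives s ≈ 78.46.
So α = 0.59·78.46 ≈ 46.29, β = 0.41·78.46 ≈ 32.17.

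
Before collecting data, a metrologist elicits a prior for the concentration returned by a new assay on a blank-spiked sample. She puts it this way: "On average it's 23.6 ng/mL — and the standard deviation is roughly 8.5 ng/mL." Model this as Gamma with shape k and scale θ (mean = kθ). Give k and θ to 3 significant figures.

For Gamma(k, scale θ): mean = kθ, variance = kθ², so CV = 1/√k.
CV = SD/mean = 8.5/23.6 = 0.3602, hence k = 1/CV² = 7.71.
Then θ = mean/k = 23.6/7.71 = 3.06.

k ≈ 7.71, θ ≈ 3.06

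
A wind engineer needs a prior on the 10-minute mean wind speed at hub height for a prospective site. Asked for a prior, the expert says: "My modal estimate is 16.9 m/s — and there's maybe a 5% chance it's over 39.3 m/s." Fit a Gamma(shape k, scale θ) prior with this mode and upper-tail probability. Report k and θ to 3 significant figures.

k ≈ 4.84, θ ≈ 4.4

Gamma(k,θ) with k>1 has mode (k−1)θ, so θ = 16.9/(k−1).
Need P(X < 39.3) = 0.95 with θ tied to k this way. Start at k = 2, θ = 16.9: P(X<39.3) ≈ 0.675.
Too low — raise k to concentrate. Iterating converges to k ≈ 4.84.
Then θ = 16.9/(4.84−1) ≈ 4.4.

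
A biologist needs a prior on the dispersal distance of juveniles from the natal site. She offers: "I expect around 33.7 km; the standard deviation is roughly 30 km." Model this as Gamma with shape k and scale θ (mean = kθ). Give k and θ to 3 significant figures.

k ≈ 1.26, θ ≈ 26.7

For Gamma(k, scale θ): mean = kθ, variance = kθ², so CV = 1/√k.
CV = SD/mean = 30/33.7 = 0.8902, hence k = 1/CV² = 1.26.
Then θ = mean/k = 33.7/1.26 = 26.7.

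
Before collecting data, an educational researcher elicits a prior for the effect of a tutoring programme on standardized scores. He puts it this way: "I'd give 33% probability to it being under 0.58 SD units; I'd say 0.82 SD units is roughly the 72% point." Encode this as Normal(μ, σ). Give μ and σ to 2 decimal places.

μ = 0.68, σ = 0.23

The p-quantile of Normal(μ,σ) is μ + z_p·σ, with z_{0.33} = -0.4399 and z_{0.72} = 0.5828.
Eliminate σ: μ = (z₂·x₁ − z₁·x₂)/(z₂ − z₁) = (0.5828·0.58 − (-0.4399)·0.82)/1.023 = 0.68.
Then σ = (x₂ − x₁)/(z₂ − z₁) = (0.82 − 0.58)/1.023 = 0.23.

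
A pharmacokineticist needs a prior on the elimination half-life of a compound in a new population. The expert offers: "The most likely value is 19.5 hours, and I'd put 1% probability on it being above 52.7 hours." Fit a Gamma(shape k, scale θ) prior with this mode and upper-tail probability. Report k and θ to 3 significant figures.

k ≈ 5.67, θ ≈ 4.18

Gamma(k,θ) with k>1 has mode (k−1)θ, so θ = 19.5/(k−1).
Need P(X < 52.7) = 0.99 with θ tied to k this way. Start at k = 2, θ = 19.5: P(X<52.7) ≈ 0.752.
Too low — raise k to concentrate. Iterating converges to k ≈ 5.67.
Then θ = 19.5/(5.67−1) ≈ 4.18.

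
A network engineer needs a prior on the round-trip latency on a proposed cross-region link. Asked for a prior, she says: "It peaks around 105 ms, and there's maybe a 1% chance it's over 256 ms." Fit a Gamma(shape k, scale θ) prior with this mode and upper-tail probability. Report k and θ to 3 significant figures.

k ≈ 6.94, θ ≈ 17.7

Gamma(k,θ) with k>1 has mode (k−1)θ, so θ = 105/(k−1).
Need P(X < 256) = 0.99 with θ tied to k this way. Start at k = 2, θ = 105: P(X<256) ≈ 0.700.
Too low — raise k to concentrate. Iterating converges to k ≈ 6.94.
Then θ = 105/(6.94−1) ≈ 17.7.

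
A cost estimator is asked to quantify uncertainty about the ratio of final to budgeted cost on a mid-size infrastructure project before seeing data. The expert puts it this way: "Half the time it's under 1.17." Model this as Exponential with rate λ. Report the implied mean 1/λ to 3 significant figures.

mean ≈ 1.69

Exponential median = ln 2 / λ, so λ = ln 2 / 1.17 = 0.592.
Mean = 1/λ = 1.69.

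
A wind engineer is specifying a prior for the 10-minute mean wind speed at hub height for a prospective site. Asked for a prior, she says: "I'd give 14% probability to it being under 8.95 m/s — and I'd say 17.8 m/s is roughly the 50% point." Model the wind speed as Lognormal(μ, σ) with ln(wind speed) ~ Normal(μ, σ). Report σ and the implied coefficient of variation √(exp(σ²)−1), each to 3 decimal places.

σ ≈ 0.636, CV ≈ 0.707

If T ~ Lognormal(μ,σ) then ln T ~ Normal(μ,σ), so the p-quantile of ln T is μ + z_p·σ.
ln(8.95) = 2.192 and ln(17.8) = 2.879; z_{0.14} = -1.08, z_{0.5} = 0.
σ = (2.879 − 2.192)/(0 − (-1.08)) = 0.636.
μ = 2.192 − (-1.08)·0.636 = 2.879.
CV = √(exp(σ²)−1) = √(exp(0.4050)−1) = 0.707.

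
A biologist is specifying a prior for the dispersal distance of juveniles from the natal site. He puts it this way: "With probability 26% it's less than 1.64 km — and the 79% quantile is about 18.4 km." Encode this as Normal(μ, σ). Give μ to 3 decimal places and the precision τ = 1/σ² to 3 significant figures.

μ = 9.077, τ = 0.00748

For Normal(μ,σ), the p-quantile is μ + z_p·σ. Here z_{0.26} = -0.6433, z_{0.79} = 0.8064.
So 1.64 = μ − 0.6433σ and 18.4 = μ + 0.8064σ.
Subtracting: σ = (18.4 − 1.64)/(0.8064 − (-0.6433)) = 11.560.
Then μ = 1.64 − (-0.6433)·11.560 = 9.077.
Precision τ = 1/σ² = 1/11.56² = 0.00748.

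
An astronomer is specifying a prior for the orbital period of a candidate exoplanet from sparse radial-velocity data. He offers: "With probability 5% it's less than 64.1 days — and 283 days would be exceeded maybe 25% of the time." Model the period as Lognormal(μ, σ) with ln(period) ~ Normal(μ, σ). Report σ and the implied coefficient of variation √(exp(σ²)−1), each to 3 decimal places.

σ ≈ 0.640, CV ≈ 0.712

If T ~ Lognormal(μ,σ) then ln T ~ Normal(μ,σ), so the p-quantile of ln T is μ + z_p·σ.
ln(64.1) = 4.16 and ln(283) = 5.645; z_{0.05} = -1.645, z_{0.75} = 0.6745.
σ = (5.645 − 4.16)/(0.6745 − (-1.645)) = 0.640.
μ = 4.16 − (-1.645)·0.640 = 5.214.
CV = √(exp(σ²)−1) = √(exp(0.4099)−1) = 0.712.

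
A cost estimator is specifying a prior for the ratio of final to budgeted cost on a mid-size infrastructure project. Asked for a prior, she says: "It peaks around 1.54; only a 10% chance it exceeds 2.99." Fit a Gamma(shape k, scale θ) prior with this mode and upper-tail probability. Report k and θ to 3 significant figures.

k ≈ 5.35, θ ≈ 0.354

Gamma(k,θ) with k>1 has mode (k−1)θ, so θ = 1.54/(k−1).
Need P(X < 2.99) = 0.9 with θ tied to k this way. Start at k = 2, θ = 1.54: P(X<2.99) ≈ 0.578.
Too low — raise k to concentrate. Iterating converges to k ≈ 5.35.
Then θ = 1.54/(5.35−1) ≈ 0.354.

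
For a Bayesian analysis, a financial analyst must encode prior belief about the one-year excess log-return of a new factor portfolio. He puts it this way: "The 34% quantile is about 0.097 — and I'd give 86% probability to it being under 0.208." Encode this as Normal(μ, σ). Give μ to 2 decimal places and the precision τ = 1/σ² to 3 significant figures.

μ = 0.13, τ = 181

For Normal(μ,σ), the p-quantile is μ + z_p·σ. Here z_{0.34} = -0.4125, z_{0.86} = 1.08.
So 0.097 = μ − 0.4125σ and 0.208 = μ + 1.08σ.
Subtracting: σ = (0.208 − 0.097)/(1.08 − (-0.4125)) = 0.07.
Then μ = 0.097 − (-0.4125)·0.07 = 0.13.
Precision τ = 1/σ² = 1/0.07436² = 181.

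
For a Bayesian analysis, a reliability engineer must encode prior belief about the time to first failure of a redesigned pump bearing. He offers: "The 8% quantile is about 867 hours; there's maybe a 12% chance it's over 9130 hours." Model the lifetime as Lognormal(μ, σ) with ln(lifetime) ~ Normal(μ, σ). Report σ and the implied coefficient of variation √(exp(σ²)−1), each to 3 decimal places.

σ ≈ 0.912, CV ≈ 1.140

If T ~ Lognormal(μ,σ) then ln T ~ Normal(μ,σ), so the p-quantile of ln T is μ + z_p·σ.
ln(867) = 6.765 and ln(9130) = 9.119; z_{0.08} = -1.405, z_{0.88} = 1.175.
σ = (9.119 − 6.765)/(1.175 − (-1.405)) = 0.912.
μ = 6.765 − (-1.405)·0.912 = 8.047.
CV = √(exp(σ²)−1) = √(exp(0.8326)−1) = 1.140.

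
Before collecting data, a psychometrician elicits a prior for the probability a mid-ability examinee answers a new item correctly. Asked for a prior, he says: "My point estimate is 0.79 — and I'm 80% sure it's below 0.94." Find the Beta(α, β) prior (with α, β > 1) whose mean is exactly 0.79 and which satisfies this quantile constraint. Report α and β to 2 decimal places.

With mean 0.79 fixed, write α = 0.79s, β = 0.21s where s = α+β.
Need P(θ < 0.94) = 0.8 under Beta(0.79s, 0.21s). Normal approximation: (q−m)/√(m(1−m)/s) ≈ z_{0.8} = 0.842, so s ≈ 0.79·0.21·(0.842)²/(0.94−0.79)² = 5.2.
At s = 5.2: P(θ<0.94) ≈ 0.810. Adjusting to match 0.8 gives s ≈ 4.95.
So α = 0.79·4.95 ≈ 3.91, β = 0.21·4.95 ≈ 1.04.

α ≈ 3.91, β ≈ 1.04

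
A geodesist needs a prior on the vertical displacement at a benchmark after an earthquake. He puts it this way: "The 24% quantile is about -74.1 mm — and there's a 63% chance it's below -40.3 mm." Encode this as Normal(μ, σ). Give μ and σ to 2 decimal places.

μ = -51.10, σ = 32.56

The p-quantile of Normal(μ,σ) is μ + z_p·σ, with z_{0.24} = -0.7063 and z_{0.63} = 0.3319.
Eliminate σ: μ = (z₂·x₁ − z₁·x₂)/(z₂ − z₁) = (0.3319·-74.1 − (-0.7063)·-40.3)/1.038 = -51.10.
Then σ = (x₂ − x₁)/(z₂ − z₁) = (-40.3 − -74.1)/1.038 = 32.56.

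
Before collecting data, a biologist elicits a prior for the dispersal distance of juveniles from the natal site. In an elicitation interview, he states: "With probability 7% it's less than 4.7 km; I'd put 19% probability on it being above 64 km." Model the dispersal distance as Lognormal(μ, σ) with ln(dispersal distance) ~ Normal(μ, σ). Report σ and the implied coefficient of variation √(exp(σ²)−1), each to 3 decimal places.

If T ~ Lognormal(μ,σ) then ln T ~ Normal(μ,σ), so the p-quantile of ln T is μ + z_p·σ.
ln(4.7) = 1.548 and ln(64) = 4.159; z_{0.07} = -1.476, z_{0.81} = 0.8779.
σ = (4.159 − 1.548)/(0.8779 − (-1.476)) = 1.109.
μ = 1.548 − (-1.476)·1.109 = 3.185.
CV = √(exp(σ²)−1) = √(exp(1.2309)−1) = 1.557.

σ ≈ 1.109, CV ≈ 1.557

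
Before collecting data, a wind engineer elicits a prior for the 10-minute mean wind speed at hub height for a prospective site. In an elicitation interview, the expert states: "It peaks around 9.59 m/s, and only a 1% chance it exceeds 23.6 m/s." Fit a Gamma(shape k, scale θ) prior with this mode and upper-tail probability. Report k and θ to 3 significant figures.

k ≈ 6.81, θ ≈ 1.65

Gamma(k,θ) with k>1 has mode (k−1)θ, so θ = 9.59/(k−1).
Need P(X < 23.6) = 0.99 with θ tied to k this way. Start at k = 2, θ = 9.59: P(X<23.6) ≈ 0.705.
Too low — raise k to concentrate. Iterating converges to k ≈ 6.81.
Then θ = 9.59/(6.81−1) ≈ 1.65.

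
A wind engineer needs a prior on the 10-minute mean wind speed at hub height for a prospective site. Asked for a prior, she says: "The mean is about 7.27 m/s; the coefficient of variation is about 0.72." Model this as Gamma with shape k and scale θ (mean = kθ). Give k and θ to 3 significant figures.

k ≈ 1.93, θ ≈ 3.77

For Gamma(k, scale θ): mean = kθ, variance = kθ², so CV = 1/√k.
CV = 0.72, hence k = 1/CV² = 1.93.
Then θ = mean/k = 7.27/1.93 = 3.77.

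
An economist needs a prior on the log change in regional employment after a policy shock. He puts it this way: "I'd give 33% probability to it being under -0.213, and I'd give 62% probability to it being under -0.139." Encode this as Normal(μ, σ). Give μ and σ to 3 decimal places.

For Normal(μ,σ), the p-quantile is μ + z_p·σ. Here z_{0.33} = -0.4399, z_{0.62} = 0.3055.
So -0.213 = μ − 0.4399σ and -0.139 = μ + 0.3055σ.
Subtracting: σ = (-0.139 − -0.213)/(0.3055 − (-0.4399)) = 0.099.
Then μ = -0.213 − (-0.4399)·0.099 = -0.169.

μ = -0.169, σ = 0.099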